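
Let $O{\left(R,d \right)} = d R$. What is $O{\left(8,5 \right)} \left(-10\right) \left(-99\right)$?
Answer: $39600$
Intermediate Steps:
$O{\left(R,d \right)} = R d$
$O{\left(8,5 \right)} \left(-10\right) \left(-99\right) = 8 \cdot 5 \left(-10\right) \left(-99\right) = 40 \left(-10\right) \left(-99\right) = \left(-400\right) \left(-99\right) = 39600$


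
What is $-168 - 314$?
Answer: $-482$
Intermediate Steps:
$-168 - 314 = -482$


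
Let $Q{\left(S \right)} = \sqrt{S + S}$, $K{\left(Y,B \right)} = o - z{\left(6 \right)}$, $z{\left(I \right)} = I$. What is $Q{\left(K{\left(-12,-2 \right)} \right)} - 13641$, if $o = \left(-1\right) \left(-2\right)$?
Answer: $-13641 + 2 i \sqrt{2} \approx -13641.0 + 2.8284 i$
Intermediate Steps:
$o = 2$
$K{\left(Y,B \right)} = -4$ ($K{\left(Y,B \right)} = 2 - 6 = -4$)
$Q{\left(S \right)} = \sqrt{2} \sqrt{S}$ ($Q{\left(S \right)} = \sqrt{2 S} = \sqrt{2} \sqrt{S}$)
$Q{\left(K{\left(-12,-2 \right)} \right)} - 13641 = \sqrt{2} \sqrt{-4} - 13641 = \sqrt{2} \cdot 2 i - 13641 = 2 i \sqrt{2} - 13641 = -13641 + 2 i \sqrt{2}$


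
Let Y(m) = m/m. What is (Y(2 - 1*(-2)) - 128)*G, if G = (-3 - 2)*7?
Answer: 4445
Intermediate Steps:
Y(m) = 1
G = -35 (G = -5*7 = -35)
(Y(2 - 1*(-2)) - 128)*G = (1 - 128)*(-35) = -127*(-35) = 4445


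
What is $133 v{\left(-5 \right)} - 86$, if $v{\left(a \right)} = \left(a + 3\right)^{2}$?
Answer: $446$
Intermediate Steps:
$v{\left(a \right)} = \left(3 + a\right)^{2}$
$133 v{\left(-5 \right)} - 86 = 133 \left(3 - 5\right)^{2} - 86 = 133 \left(-2\right)^{2} - 86 = 133 \cdot 4 - 86 = 532 - 86 = 446$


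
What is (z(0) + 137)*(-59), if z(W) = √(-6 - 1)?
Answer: -8083 - 59*I*√7 ≈ -8083.0 - 156.1*I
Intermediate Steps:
z(W) = I*√7 (z(W) = √(-7) = I*√7)
(z(0) + 137)*(-59) = (I*√7 + 137)*(-59) = (137 + I*√7)*(-59) = -8083 - 59*I*√7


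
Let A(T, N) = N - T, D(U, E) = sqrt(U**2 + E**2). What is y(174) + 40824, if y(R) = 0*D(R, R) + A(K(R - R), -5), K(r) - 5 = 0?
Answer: 40814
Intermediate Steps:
K(r) = 5 (K(r) = 5 + 0 = 5)
D(U, E) = sqrt(E**2 + U**2)
y(R) = -10 (y(R) = 0*sqrt(R**2 + R**2) + (-5 - 1*5) = 0*sqrt(2*R**2) + (-5 - 5) = 0*(sqrt(2)*sqrt(R**2)) - 10 = 0 - 10 = -10)
y(174) + 40824 = -10 + 40824 = 40814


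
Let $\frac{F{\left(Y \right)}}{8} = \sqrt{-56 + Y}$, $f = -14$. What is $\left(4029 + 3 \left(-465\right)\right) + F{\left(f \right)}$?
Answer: $2634 + 8 i \sqrt{70} \approx 2634.0 + 66.933 i$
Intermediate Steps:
$F{\left(Y \right)} = 8 \sqrt{-56 + Y}$
$\left(4029 + 3 \left(-465\right)\right) + F{\left(f \right)} = \left(4029 + 3 \left(-465\right)\right) + 8 \sqrt{-56 - 14} = \left(4029 - 1395\right) + 8 \sqrt{-70} = 2634 + 8 i \sqrt{70}$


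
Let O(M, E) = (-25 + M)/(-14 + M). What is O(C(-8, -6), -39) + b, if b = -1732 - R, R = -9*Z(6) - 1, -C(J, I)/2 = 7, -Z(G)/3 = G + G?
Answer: -57501/28 ≈ -2053.6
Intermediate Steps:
Z(G) = -6*G (Z(G) = -3*(G + G) = -6*G)
C(J, I) = -14 (C(J, I) = -2*7 = -14)
R = 323 (R = -(-54)*6 - 1 = -9*(-36) - 1 = 324 - 1 = 323)
O(M, E) = (-25 + M)/(-14 + M)
b = -2055 (b = -1732 - 1*323 = -1732 - 323 = -2055)
O(C(-8, -6), -39) + b = (-25 - 14)/(-14 - 14) - 2055 = -39/(-28) - 2055 = -1/28*(-39) - 2055 = 39/28 - 2055 = -57501/28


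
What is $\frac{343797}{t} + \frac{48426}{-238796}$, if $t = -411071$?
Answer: $- \frac{51001936329}{49081055258} \approx -1.0391$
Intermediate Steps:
$\frac{343797}{t} + \frac{48426}{-238796} = \frac{343797}{-411071} + \frac{48426}{-238796} = 343797 \left(- \frac{1}{411071}\right) + 48426 \left(- \frac{1}{238796}\right) = - \frac{343797}{411071} - \frac{24213}{119398} = - \frac{51001936329}{49081055258}$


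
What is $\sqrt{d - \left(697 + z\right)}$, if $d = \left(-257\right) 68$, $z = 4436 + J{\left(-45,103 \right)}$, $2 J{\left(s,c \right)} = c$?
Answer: $\frac{i \sqrt{90642}}{2} \approx 150.53 i$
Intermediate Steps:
$J{\left(s,c \right)} = \frac{c}{2}$
$z = \frac{8975}{2}$ ($z = 4436 + \frac{1}{2} \cdot 103 = 4436 + \frac{103}{2} = \frac{8975}{2} \approx 4487.5$)
$d = -17476$
$\sqrt{d - \left(697 + z\right)} = \sqrt{-17476 + \left(\left(\left(-10\right) 73 + 33\right) - \frac{8975}{2}\right)} = \sqrt{-17476 + \left(\left(-730 + 33\right) - \frac{8975}{2}\right)} = \sqrt{-17476 - \frac{10369}{2}} = \sqrt{- \frac{45321}{2}} = \frac{i \sqrt{90642}}{2}$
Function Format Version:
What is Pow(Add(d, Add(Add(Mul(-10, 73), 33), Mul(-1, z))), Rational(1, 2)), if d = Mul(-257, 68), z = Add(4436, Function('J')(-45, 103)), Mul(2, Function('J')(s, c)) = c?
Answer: Mul(Rational(1, 2), I, Pow(90642, Rational(1, 2))) ≈ Mul(150.53, I)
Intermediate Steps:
Function('J')(s, c) = Mul(Rational(1, 2), c)
z = Rational(8975, 2) (z = Add(4436, Mul(Rational(1, 2), 103)) = Add(4436, Rational(103, 2)) = Rational(8975, 2) ≈ 4487.5)
d = -17476
Pow(Add(d, Add(Add(Mul(-10, 73), 33), Mul(-1, z))), Rational(1, 2)) = Pow(Add(-17476, Add(Add(Mul(-10, 73), 33), Mul(-1, Rational(8975, 2)))), Rational(1, 2)) = Pow(Add(-17476, Add(Add(-730, 33), Rational(-8975, 2))), Rational(1, 2)) = Pow(Add(-17476, Add(-697, Rational(-8975, 2))), Rational(1, 2)) = Pow(Add(-17476, Rational(-10369, 2)), Rational(1, 2)) = Pow(Rational(-45321, 2), Rational(1, 2)) = Mul(Rational(1, 2), I, Pow(90642, Rational(1, 2)))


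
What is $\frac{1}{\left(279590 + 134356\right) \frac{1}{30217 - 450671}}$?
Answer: $- \frac{210227}{206973} \approx -1.0157$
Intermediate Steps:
$\frac{1}{\left(279590 + 134356\right) \frac{1}{30217 - 450671}} = \frac{1}{413946 \frac{1}{-420454}} = \frac{1}{413946 \left(- \frac{1}{420454}\right)} = \frac{1}{- \frac{206973}{210227}} = - \frac{210227}{206973}$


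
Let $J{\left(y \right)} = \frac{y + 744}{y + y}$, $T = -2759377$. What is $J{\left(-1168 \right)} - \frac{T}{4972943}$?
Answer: $\frac{1069304063}{1452099356} \approx 0.73639$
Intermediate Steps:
$J{\left(y \right)} = \frac{744 + y}{2 y}$
$J{\left(-1168 \right)} - \frac{T}{4972943} = \frac{744 - 1168}{2 \left(-1168\right)} - - \frac{2759377}{4972943} = \frac{1}{2} \left(- \frac{1}{1168}\right) \left(-424\right) - \left(-2759377\right) \frac{1}{4972943} = \frac{53}{292} - - \frac{2759377}{4972943} = \frac{53}{292} + \frac{2759377}{4972943} = \frac{1069304063}{1452099356}$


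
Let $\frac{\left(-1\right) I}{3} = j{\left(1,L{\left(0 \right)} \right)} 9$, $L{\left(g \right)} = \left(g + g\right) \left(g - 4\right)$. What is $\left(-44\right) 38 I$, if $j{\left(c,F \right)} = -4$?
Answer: $-180576$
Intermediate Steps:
$L{\left(g \right)} = 2 g \left(-4 + g\right)$
$I = 108$ ($I = - 3 \left(\left(-4\right) 9\right) = \left(-3\right) \left(-36\right) = 108$)
$\left(-44\right) 38 I = \left(-44\right) 38 \cdot 108 = \left(-1672\right) 108 = -180576$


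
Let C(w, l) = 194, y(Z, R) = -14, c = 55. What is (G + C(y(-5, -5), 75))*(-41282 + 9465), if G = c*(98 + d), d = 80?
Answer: -317660928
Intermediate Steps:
G = 9790 (G = 55*(98 + 80) = 55*178 = 9790)
(G + C(y(-5, -5), 75))*(-41282 + 9465) = (9790 + 194)*(-41282 + 9465) = 9984*(-31817) = -317660928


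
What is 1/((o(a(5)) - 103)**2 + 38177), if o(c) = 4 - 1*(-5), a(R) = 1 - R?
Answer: 1/47013 ≈ 2.1271e-5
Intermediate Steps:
o(c) = 9 (o(c) = 4 + 5 = 9)
1/((o(a(5)) - 103)**2 + 38177) = 1/((9 - 103)**2 + 38177) = 1/((-94)**2 + 38177) = 1/(8836 + 38177) = 1/47013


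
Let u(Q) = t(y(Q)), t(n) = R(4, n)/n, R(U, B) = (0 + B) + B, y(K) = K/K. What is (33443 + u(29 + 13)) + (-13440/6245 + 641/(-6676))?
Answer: 278856500483/8338324 ≈ 33443.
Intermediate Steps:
y(K) = 1
R(U, B) = 2*B (R(U, B) = B + B = 2*B)
t(n) = 2 (t(n) = (2*n)/n = 2)
u(Q) = 2
(33443 + u(29 + 13)) + (-13440/6245 + 641/(-6676)) = (33443 + 2) + (-13440/6245 + 641/(-6676)) = 33445 + (-13440*1/6245 + 641*(-1/6676)) = 33445 + (-2688/1249 - 641/6676) = 33445 - 18745697/8338324 = 278856500483/8338324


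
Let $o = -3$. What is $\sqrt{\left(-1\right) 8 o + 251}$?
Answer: $5 \sqrt{11} \approx 16.583$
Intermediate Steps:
$\sqrt{\left(-1\right) 8 o + 251} = \sqrt{\left(-1\right) 8 \left(-3\right) + 251} = \sqrt{\left(-8\right) \left(-3\right) + 251} = \sqrt{24 + 251} = \sqrt{275} = 5 \sqrt{11}$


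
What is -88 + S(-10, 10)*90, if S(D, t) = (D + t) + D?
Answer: -988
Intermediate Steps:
S(D, t) = t + 2*D
-88 + S(-10, 10)*90 = -88 + (10 + 2*(-10))*90 = -88 + (10 - 20)*90 = -88 - 10*90 = -88 - 900 = -988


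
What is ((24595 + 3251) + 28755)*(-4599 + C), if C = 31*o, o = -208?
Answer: -625271247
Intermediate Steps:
C = -6448 (C = 31*(-208) = -6448)
((24595 + 3251) + 28755)*(-4599 + C) = ((24595 + 3251) + 28755)*(-4599 - 6448) = (27846 + 28755)*(-11047) = 56601*(-11047) = -625271247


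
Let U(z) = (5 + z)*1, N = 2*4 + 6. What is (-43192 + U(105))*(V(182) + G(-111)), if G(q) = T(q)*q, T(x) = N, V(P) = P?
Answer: 59108504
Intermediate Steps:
N = 14 (N = 8 + 6 = 14)
T(x) = 14
G(q) = 14*q
U(z) = 5 + z
(-43192 + U(105))*(V(182) + G(-111)) = (-43192 + (5 + 105))*(182 + 14*(-111)) = (-43192 + 110)*(182 - 1554) = -43082*(-1372) = 59108504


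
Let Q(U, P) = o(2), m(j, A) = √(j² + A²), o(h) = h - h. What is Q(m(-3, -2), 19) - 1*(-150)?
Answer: 150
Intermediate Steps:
o(h) = 0
m(j, A) = √(A² + j²)
Q(U, P) = 0
Q(m(-3, -2), 19) - 1*(-150) = 0 - 1*(-150) = 0 + 150 = 150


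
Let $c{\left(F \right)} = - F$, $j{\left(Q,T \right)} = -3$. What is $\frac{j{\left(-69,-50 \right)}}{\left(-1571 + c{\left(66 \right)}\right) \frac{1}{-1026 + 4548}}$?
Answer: $\frac{10566}{1637} \approx 6.4545$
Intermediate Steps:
$\frac{j{\left(-69,-50 \right)}}{\left(-1571 + c{\left(66 \right)}\right) \frac{1}{-1026 + 4548}} = - \frac{3}{\left(-1571 - 66\right) \frac{1}{-1026 + 4548}} = - \frac{3}{\left(-1571 - 66\right) \frac{1}{3522}} = - \frac{3}{\left(-1637\right) \frac{1}{3522}} = - \frac{3}{- \frac{1637}{3522}} = \left(-3\right) \left(- \frac{3522}{1637}\right) = \frac{10566}{1637}$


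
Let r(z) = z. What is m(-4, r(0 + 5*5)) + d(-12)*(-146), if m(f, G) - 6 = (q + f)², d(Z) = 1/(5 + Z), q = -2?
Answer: 440/7 ≈ 62.857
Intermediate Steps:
m(f, G) = 6 + (-2 + f)²
m(-4, r(0 + 5*5)) + d(-12)*(-146) = (6 + (-2 - 4)²) - 146/(5 - 12) = (6 + (-6)²) - 146/(-7) = (6 + 36) - ⅐*(-146) = 42 + 146/7 = 440/7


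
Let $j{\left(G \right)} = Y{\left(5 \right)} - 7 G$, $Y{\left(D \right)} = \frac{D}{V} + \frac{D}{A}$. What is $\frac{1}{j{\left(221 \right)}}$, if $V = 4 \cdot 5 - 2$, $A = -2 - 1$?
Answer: $- \frac{18}{27871} \approx -0.00064583$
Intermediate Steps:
$A = -3$
$V = 18$ ($V = 20 - 2 = 18$)
$Y{\left(D \right)} = - \frac{5 D}{18}$ ($Y{\left(D \right)} = \frac{D}{18} + \frac{D}{-3} = D \frac{1}{18} + D \left(- \frac{1}{3}\right) = \frac{D}{18} - \frac{D}{3} = - \frac{5 D}{18}$)
$j{\left(G \right)} = - \frac{25}{18} - 7 G$ ($j{\left(G \right)} = \left(- \frac{5}{18}\right) 5 - 7 G = - \frac{25}{18} - 7 G$)
$\frac{1}{j{\left(221 \right)}} = \frac{1}{- \frac{25}{18} - 1547} = \frac{1}{- \frac{27871}{18}} = - \frac{18}{27871}$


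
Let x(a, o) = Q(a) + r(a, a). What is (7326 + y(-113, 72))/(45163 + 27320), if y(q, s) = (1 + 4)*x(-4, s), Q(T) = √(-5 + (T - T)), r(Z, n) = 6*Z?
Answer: 2402/24161 + 5*I*√5/72483 ≈ 0.099416 + 0.00015425*I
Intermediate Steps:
Q(T) = I*√5 (Q(T) = √(-5 + 0) = √(-5) = I*√5)
x(a, o) = 6*a + I*√5 (x(a, o) = I*√5 + 6*a = 6*a + I*√5)
y(q, s) = -120 + 5*I*√5 (y(q, s) = (1 + 4)*(6*(-4) + I*√5) = 5*(-24 + I*√5) = -120 + 5*I*√5)
(7326 + y(-113, 72))/(45163 + 27320) = (7326 + (-120 + 5*I*√5))/(45163 + 27320) = (7206 + 5*I*√5)/72483 = (7206 + 5*I*√5)*(1/72483) = 2402/24161 + 5*I*√5/72483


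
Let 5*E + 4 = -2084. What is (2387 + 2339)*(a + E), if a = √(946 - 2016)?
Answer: -9867888/5 + 4726*I*√1070 ≈ -1.9736e+6 + 1.5459e+5*I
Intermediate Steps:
E = -2088/5 (E = -⅘ + (⅕)*(-2084) = -⅘ - 2084/5 = -2088/5 ≈ -417.60)
a = I*√1070 (a = √(-1070) = I*√1070 ≈ 32.711*I)
(2387 + 2339)*(a + E) = (2387 + 2339)*(I*√1070 - 2088/5) = 4726*(-2088/5 + I*√1070) = -9867888/5 + 4726*I*√1070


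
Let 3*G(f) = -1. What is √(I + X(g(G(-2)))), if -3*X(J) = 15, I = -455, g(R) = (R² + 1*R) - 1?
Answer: 2*I*√115 ≈ 21.448*I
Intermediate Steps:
G(f) = -⅓ (G(f) = (⅓)*(-1) = -⅓)
g(R) = -1 + R + R² (g(R) = (R² + R) - 1 = (R + R²) - 1 = -1 + R + R²)
X(J) = -5 (X(J) = -⅓*15 = -5)
√(I + X(g(G(-2)))) = √(-455 - 5) = √(-460) = 2*I*√115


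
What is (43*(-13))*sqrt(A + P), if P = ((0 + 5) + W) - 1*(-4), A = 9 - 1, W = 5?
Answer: -559*sqrt(22) ≈ -2621.9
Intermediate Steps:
A = 8
P = 14 (P = ((0 + 5) + 5) - 1*(-4) = (5 + 5) + 4 = 10 + 4 = 14)
(43*(-13))*sqrt(A + P) = (43*(-13))*sqrt(8 + 14) = -559*sqrt(22)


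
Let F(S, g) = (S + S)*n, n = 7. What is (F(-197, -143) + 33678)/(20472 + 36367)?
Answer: 30920/56839 ≈ 0.54399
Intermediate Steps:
F(S, g) = 14*S (F(S, g) = (S + S)*7 = (2*S)*7 = 14*S)
(F(-197, -143) + 33678)/(20472 + 36367) = (14*(-197) + 33678)/(20472 + 36367) = (-2758 + 33678)/56839 = 30920*(1/56839) = 30920/56839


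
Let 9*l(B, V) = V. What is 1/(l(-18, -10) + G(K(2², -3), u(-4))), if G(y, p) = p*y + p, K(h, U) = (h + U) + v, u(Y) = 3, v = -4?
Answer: -9/64 ≈ -0.14063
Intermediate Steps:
K(h, U) = -4 + U + h (K(h, U) = (h + U) - 4 = (U + h) - 4 = -4 + U + h)
G(y, p) = p + p*y
l(B, V) = V/9
1/(l(-18, -10) + G(K(2², -3), u(-4))) = 1/((⅑)*(-10) + 3*(1 + (-4 - 3 + 2²))) = 1/(-10/9 + 3*(1 + (-4 - 3 + 4))) = 1/(-10/9 + 3*(1 - 3)) = 1/(-10/9 + 3*(-2)) = 1/(-10/9 - 6) = 1/(-64/9) = -9/64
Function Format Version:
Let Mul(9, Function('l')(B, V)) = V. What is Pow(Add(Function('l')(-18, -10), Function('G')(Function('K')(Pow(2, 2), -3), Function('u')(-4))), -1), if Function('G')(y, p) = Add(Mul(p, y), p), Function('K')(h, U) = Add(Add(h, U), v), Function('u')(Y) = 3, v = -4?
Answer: Rational(-9, 64) ≈ -0.14063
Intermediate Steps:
Function('K')(h, U) = Add(-4, U, h) (Function('K')(h, U) = Add(Add(h, U), -4) = Add(Add(U, h), -4) = Add(-4, U, h))
Function('G')(y, p) = Add(p, Mul(p, y))
Function('l')(B, V) = Mul(Rational(1, 9), V)
Pow(Add(Function('l')(-18, -10), Function('G')(Function('K')(Pow(2, 2), -3), Function('u')(-4))), -1) = Pow(Add(Mul(Rational(1, 9), -10), Mul(3, Add(1, Add(-4, -3, Pow(2, 2))))), -1) = Pow(Add(Rational(-10, 9), Mul(3, Add(1, Add(-4, -3, 4)))), -1) = Pow(Add(Rational(-10, 9), Mul(3, Add(1, -3))), -1) = Pow(Add(Rational(-10, 9), Mul(3, -2)), -1) = Pow(Add(Rational(-10, 9), -6), -1) = Pow(Rational(-64, 9), -1) = Rational(-9, 64)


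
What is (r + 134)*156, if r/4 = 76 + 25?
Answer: 83928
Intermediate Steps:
r = 404 (r = 4*(76 + 25) = 4*101 = 404)
(r + 134)*156 = (404 + 134)*156 = 538*156 = 83928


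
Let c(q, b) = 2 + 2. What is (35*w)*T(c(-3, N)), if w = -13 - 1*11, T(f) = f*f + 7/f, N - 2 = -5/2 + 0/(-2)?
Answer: -14910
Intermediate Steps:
N = -1/2 (N = 2 + (-5/2 + 0/(-2)) = 2 + (-5*1/2 + 0*(-1/2)) = 2 + (-5/2 + 0) = 2 - 5/2 = -1/2 ≈ -0.50000)
c(q, b) = 4
T(f) = f**2 + 7/f
w = -24 (w = -13 - 11 = -24)
(35*w)*T(c(-3, N)) = (35*(-24))*((7 + 4**3)/4) = -210*(7 + 64) = -210*71 = -840*71/4 = -14910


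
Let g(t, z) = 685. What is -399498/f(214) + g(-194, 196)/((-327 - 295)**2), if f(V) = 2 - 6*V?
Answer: 77280131201/247992644 ≈ 311.62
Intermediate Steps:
-399498/f(214) + g(-194, 196)/((-327 - 295)**2) = -399498/(2 - 6*214) + 685/((-327 - 295)**2) = -399498/(2 - 1284) + 685/((-622)**2) = -399498/(-1282) + 685/386884 = -399498*(-1/1282) + 685*(1/386884) = 199749/641 + 685/386884 = 77280131201/247992644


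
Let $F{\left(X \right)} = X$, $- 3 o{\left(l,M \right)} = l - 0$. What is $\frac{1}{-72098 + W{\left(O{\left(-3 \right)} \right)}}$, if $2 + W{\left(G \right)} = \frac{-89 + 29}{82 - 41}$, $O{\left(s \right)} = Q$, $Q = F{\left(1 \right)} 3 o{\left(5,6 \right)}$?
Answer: $- \frac{41}{2956160} \approx -1.3869 \cdot 10^{-5}$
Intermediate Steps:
$o{\left(l,M \right)} = - \frac{l}{3}$ ($o{\left(l,M \right)} = - \frac{l - 0}{3} = - \frac{l + 0}{3} = - \frac{l}{3}$)
$Q = -5$ ($Q = 1 \cdot 3 \left(\left(- \frac{1}{3}\right) 5\right) = 3 \left(- \frac{5}{3}\right) = -5$)
$O{\left(s \right)} = -5$
$W{\left(G \right)} = - \frac{142}{41}$ ($W{\left(G \right)} = -2 + \frac{-89 + 29}{82 - 41} = -2 - \frac{60}{41} = - \frac{142}{41}$)
$\frac{1}{-72098 + W{\left(O{\left(-3 \right)} \right)}} = \frac{1}{-72098 - \frac{142}{41}} = \frac{1}{- \frac{2956160}{41}} = - \frac{41}{2956160}$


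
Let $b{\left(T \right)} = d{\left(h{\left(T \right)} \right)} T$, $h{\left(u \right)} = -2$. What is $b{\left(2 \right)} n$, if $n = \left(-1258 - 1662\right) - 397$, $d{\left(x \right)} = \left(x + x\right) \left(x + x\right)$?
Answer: $-106144$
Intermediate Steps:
$d{\left(x \right)} = 4 x^{2}$ ($d{\left(x \right)} = 2 x 2 x = 4 x^{2}$)
$n = -3317$ ($n = -2920 - 397 = -3317$)
$b{\left(T \right)} = 16 T$ ($b{\left(T \right)} = 4 \left(-2\right)^{2} T = 4 \cdot 4 T = 16 T$)
$b{\left(2 \right)} n = 16 \cdot 2 \left(-3317\right) = 32 \left(-3317\right) = -106144$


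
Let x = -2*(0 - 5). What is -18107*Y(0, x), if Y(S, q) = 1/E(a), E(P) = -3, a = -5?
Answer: 18107/3 ≈ 6035.7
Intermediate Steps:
x = 10 (x = -2*(-5) = 10)
Y(S, q) = -⅓ (Y(S, q) = 1/(-3) = -⅓)
-18107*Y(0, x) = -18107*(-⅓) = 18107/3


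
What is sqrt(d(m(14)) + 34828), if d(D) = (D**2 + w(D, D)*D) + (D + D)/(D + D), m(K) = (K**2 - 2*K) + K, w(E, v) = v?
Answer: sqrt(101077) ≈ 317.93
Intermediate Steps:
m(K) = K**2 - K
d(D) = 1 + 2*D**2 (d(D) = (D**2 + D*D) + (D + D)/(D + D) = (D**2 + D**2) + (2*D)/((2*D)) = 2*D**2 + (2*D)*(1/(2*D)) = 2*D**2 + 1 = 1 + 2*D**2)
sqrt(d(m(14)) + 34828) = sqrt((1 + 2*(14*(-1 + 14))**2) + 34828) = sqrt((1 + 2*(14*13)**2) + 34828) = sqrt((1 + 2*182**2) + 34828) = sqrt((1 + 2*33124) + 34828) = sqrt((1 + 66248) + 34828) = sqrt(66249 + 34828) = sqrt(101077)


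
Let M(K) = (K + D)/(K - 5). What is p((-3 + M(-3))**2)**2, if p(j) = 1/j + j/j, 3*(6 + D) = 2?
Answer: 7756225/4879681 ≈ 1.5895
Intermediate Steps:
D = -16/3 (D = -6 + (1/3)*2 = -6 + 2/3 = -16/3 ≈ -5.3333)
M(K) = (-16/3 + K)/(-5 + K) (M(K) = (K - 16/3)/(K - 5) = (-16/3 + K)/(-5 + K))
p(j) = 1 + 1/j (p(j) = 1/j + 1 = 1 + 1/j)
p((-3 + M(-3))**2)**2 = ((1 + (-3 + (-16/3 - 3)/(-5 - 3))**2)/((-3 + (-16/3 - 3)/(-5 - 3))**2))**2 = ((1 + (-3 - 25/3/(-8))**2)/((-3 - 25/3/(-8))**2))**2 = ((1 + (-3 - 1/8*(-25/3))**2)/((-3 - 1/8*(-25/3))**2))**2 = ((1 + (-3 + 25/24)**2)/((-3 + 25/24)**2))**2 = ((1 + (-47/24)**2)/((-47/24)**2))**2 = ((1 + 2209/576)/(2209/576))**2 = ((576/2209)*(2785/576))**2 = (2785/2209)**2 = 7756225/4879681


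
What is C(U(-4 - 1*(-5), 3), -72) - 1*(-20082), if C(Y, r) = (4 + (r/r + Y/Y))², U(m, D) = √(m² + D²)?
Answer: 20118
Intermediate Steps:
U(m, D) = √(D² + m²)
C(Y, r) = 36 (C(Y, r) = (4 + (1 + 1))² = (4 + 2)² = 6² = 36)
C(U(-4 - 1*(-5), 3), -72) - 1*(-20082) = 36 - 1*(-20082) = 36 + 20082 = 20118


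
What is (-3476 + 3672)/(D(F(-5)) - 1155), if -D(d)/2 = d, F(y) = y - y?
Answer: -28/165 ≈ -0.16970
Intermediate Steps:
F(y) = 0
D(d) = -2*d
(-3476 + 3672)/(D(F(-5)) - 1155) = (-3476 + 3672)/(-2*0 - 1155) = 196/(0 - 1155) = 196/(-1155) = 196*(-1/1155) = -28/165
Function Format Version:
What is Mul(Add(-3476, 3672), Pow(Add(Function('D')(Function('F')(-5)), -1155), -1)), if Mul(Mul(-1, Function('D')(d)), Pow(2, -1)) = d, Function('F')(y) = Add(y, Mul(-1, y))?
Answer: Rational(-28, 165) ≈ -0.16970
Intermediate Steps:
Function('F')(y) = 0
Function('D')(d) = Mul(-2, d)
Mul(Add(-3476, 3672), Pow(Add(Function('D')(Function('F')(-5)), -1155), -1)) = Mul(Add(-3476, 3672), Pow(Add(Mul(-2, 0), -1155), -1)) = Mul(196, Pow(Add(0, -1155), -1)) = Mul(196, Pow(-1155, -1)) = Mul(196, Rational(-1, 1155)) = Rational(-28, 165)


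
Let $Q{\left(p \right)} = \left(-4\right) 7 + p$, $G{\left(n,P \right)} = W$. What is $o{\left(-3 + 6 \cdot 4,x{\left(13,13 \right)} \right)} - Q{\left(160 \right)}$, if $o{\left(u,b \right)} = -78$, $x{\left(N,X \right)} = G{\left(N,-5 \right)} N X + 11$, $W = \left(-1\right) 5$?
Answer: $-210$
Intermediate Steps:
$W = -5$
$G{\left(n,P \right)} = -5$
$x{\left(N,X \right)} = 11 - 5 N X$ ($x{\left(N,X \right)} = - 5 N X + 11 = 11 - 5 N X$)
$Q{\left(p \right)} = -28 + p$
$o{\left(-3 + 6 \cdot 4,x{\left(13,13 \right)} \right)} - Q{\left(160 \right)} = -78 - \left(-28 + 160\right) = -78 - 132 = -210$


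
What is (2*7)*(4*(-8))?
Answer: -448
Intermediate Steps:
(2*7)*(4*(-8)) = 14*(-32) = -448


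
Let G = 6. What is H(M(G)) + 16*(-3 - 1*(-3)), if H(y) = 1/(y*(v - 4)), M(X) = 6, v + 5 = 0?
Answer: -1/54 ≈ -0.018519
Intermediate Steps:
v = -5 (v = -5 + 0 = -5)
H(y) = -1/(9*y) (H(y) = 1/(y*(-5 - 4)) = 1/(y*(-9)) = 1/(-9*y) = -1/(9*y))
H(M(G)) + 16*(-3 - 1*(-3)) = -⅑/6 + 16*(-3 - 1*(-3)) = -⅑*⅙ + 16*(-3 + 3) = -1/54 + 16*0 = -1/54 + 0 = -1/54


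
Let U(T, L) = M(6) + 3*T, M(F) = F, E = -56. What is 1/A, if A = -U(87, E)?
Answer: -1/267 ≈ -0.0037453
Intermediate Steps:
U(T, L) = 6 + 3*T
A = -267 (A = -(6 + 3*87) = -(6 + 261) = -1*267 = -267)
1/A = 1/(-267) = -1/267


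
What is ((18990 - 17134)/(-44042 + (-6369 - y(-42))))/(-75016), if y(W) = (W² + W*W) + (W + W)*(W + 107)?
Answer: 232/454587583 ≈ 5.1035e-7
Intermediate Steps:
y(W) = 2*W² + 2*W*(107 + W) (y(W) = (W² + W²) + (2*W)*(107 + W) = 2*W² + 2*W*(107 + W))
((18990 - 17134)/(-44042 + (-6369 - y(-42))))/(-75016) = ((18990 - 17134)/(-44042 + (-6369 - 2*(-42)*(107 + 2*(-42)))))/(-75016) = (1856/(-44042 + (-6369 - 2*(-42)*(107 - 84))))*(-1/75016) = (1856/(-44042 + (-6369 - 2*(-42)*23)))*(-1/75016) = (1856/(-44042 + (-6369 - 1*(-1932))))*(-1/75016) = (1856/(-44042 + (-6369 + 1932)))*(-1/75016) = (1856/(-44042 - 4437))*(-1/75016) = (1856/(-48479))*(-1/75016) = (1856*(-1/48479))*(-1/75016) = -1856/48479*(-1/75016) = 232/454587583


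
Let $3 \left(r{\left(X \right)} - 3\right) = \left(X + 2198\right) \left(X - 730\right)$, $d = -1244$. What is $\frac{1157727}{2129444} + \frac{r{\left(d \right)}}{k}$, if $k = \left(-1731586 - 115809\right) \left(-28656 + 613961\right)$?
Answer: $\frac{65886285313788579}{121186605417516100} \approx 0.54368$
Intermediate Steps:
$k = -1081289530475$ ($k = \left(-1847395\right) 585305 = -1081289530475$)
$r{\left(X \right)} = 3 + \frac{\left(-730 + X\right) \left(2198 + X\right)}{3}$ ($r{\left(X \right)} = 3 + \frac{\left(X + 2198\right) \left(X - 730\right)}{3} = 3 + \frac{\left(2198 + X\right) \left(-730 + X\right)}{3} = 3 + \frac{\left(-730 + X\right) \left(2198 + X\right)}{3}$)
$\frac{1157727}{2129444} + \frac{r{\left(d \right)}}{k} = \frac{1157727}{2129444} + \frac{- \frac{1604531}{3} + \frac{\left(-1244\right)^{2}}{3} + \frac{1468}{3} \left(-1244\right)}{-1081289530475} = 1157727 \cdot \frac{1}{2129444} + \left(- \frac{1604531}{3} + \frac{1}{3} \cdot 1547536 - \frac{1826192}{3}\right) \left(- \frac{1}{1081289530475}\right) = \frac{60933}{112076} + \left(- \frac{1604531}{3} + \frac{1547536}{3} - \frac{1826192}{3}\right) \left(- \frac{1}{1081289530475}\right) = \frac{60933}{112076} - - \frac{627729}{1081289530475} = \frac{60933}{112076} + \frac{627729}{1081289530475} = \frac{65886285313788579}{121186605417516100}$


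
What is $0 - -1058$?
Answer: $1058$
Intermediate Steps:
$0 - -1058 = 0 + 1058 = 1058$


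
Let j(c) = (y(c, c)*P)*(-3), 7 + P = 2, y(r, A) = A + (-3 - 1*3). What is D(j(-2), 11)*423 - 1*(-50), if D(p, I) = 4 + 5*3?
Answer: 8087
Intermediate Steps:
y(r, A) = -6 + A (y(r, A) = A + (-3 - 3) = A - 6 = -6 + A)
P = -5 (P = -7 + 2 = -5)
j(c) = -90 + 15*c (j(c) = ((-6 + c)*(-5))*(-3) = (30 - 5*c)*(-3) = -90 + 15*c)
D(p, I) = 19 (D(p, I) = 4 + 15 = 19)
D(j(-2), 11)*423 - 1*(-50) = 19*423 - 1*(-50) = 8037 + 50 = 8087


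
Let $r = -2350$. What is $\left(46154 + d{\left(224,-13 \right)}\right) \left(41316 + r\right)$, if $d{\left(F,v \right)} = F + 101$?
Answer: $1811100714$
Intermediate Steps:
$d{\left(F,v \right)} = 101 + F$
$\left(46154 + d{\left(224,-13 \right)}\right) \left(41316 + r\right) = \left(46154 + \left(101 + 224\right)\right) \left(41316 - 2350\right) = \left(46154 + 325\right) 38966 = 46479 \cdot 38966 = 1811100714$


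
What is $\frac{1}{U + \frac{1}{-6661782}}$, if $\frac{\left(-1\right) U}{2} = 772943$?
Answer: $- \frac{6661782}{10298355528853} \approx -6.4688 \cdot 10^{-7}$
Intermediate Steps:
$U = -1545886$ ($U = \left(-2\right) 772943 = -1545886$)
$\frac{1}{U + \frac{1}{-6661782}} = \frac{1}{-1545886 + \frac{1}{-6661782}} = \frac{1}{-1545886 - \frac{1}{6661782}} = \frac{1}{- \frac{10298355528853}{6661782}} = - \frac{6661782}{10298355528853}$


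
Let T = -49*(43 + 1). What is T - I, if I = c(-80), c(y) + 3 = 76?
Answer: -2229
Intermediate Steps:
c(y) = 73 (c(y) = -3 + 76 = 73)
T = -2156 (T = -49*44 = -2156)
I = 73
T - I = -2156 - 1*73 = -2156 - 73 = -2229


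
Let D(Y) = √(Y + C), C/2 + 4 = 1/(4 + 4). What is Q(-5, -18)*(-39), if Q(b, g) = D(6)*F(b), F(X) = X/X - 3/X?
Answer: -156*I*√7/5 ≈ -82.547*I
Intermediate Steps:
C = -31/4 (C = -8 + 2/(4 + 4) = -8 + 2/8 = -8 + 2*(⅛) = -8 + ¼ = -31/4 ≈ -7.7500)
F(X) = 1 - 3/X
D(Y) = √(-31/4 + Y) (D(Y) = √(Y - 31/4) = √(-31/4 + Y))
Q(b, g) = I*√7*(-3 + b)/(2*b) (Q(b, g) = (√(-31 + 4*6)/2)*((-3 + b)/b) = (√(-31 + 24)/2)*((-3 + b)/b) = (√(-7)/2)*((-3 + b)/b) = ((I*√7)/2)*((-3 + b)/b) = (I*√7/2)*((-3 + b)/b) = I*√7*(-3 + b)/(2*b))
Q(-5, -18)*(-39) = ((½)*I*√7*(-3 - 5)/(-5))*(-39) = ((½)*I*√7*(-⅕)*(-8))*(-39) = (4*I*√7/5)*(-39) = -156*I*√7/5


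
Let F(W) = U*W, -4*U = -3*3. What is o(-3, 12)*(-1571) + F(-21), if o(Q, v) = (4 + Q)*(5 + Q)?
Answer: -12757/4 ≈ -3189.3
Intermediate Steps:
U = 9/4 (U = -(-3)*3/4 = -¼*(-9) = 9/4 ≈ 2.2500)
F(W) = 9*W/4
o(-3, 12)*(-1571) + F(-21) = (20 + (-3)² + 9*(-3))*(-1571) + (9/4)*(-21) = (20 + 9 - 27)*(-1571) - 189/4 = 2*(-1571) - 189/4 = -3142 - 189/4 = -12757/4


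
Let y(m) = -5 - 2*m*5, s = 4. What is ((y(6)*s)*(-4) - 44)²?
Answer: 992016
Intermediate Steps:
y(m) = -5 - 10*m
((y(6)*s)*(-4) - 44)² = (((-5 - 10*6)*4)*(-4) - 44)² = (((-5 - 60)*4)*(-4) - 44)² = (-65*4*(-4) - 44)² = (-260*(-4) - 44)² = (1040 - 44)² = 996² = 992016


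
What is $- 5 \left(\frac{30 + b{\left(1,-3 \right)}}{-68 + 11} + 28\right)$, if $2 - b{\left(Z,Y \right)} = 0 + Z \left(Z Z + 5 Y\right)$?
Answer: $- \frac{7750}{57} \approx -135.96$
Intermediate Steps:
$b{\left(Z,Y \right)} = 2 - Z \left(Z^{2} + 5 Y\right)$ ($b{\left(Z,Y \right)} = 2 - \left(0 + Z \left(Z Z + 5 Y\right)\right) = 2 - \left(0 + Z \left(Z^{2} + 5 Y\right)\right) = 2 - Z \left(Z^{2} + 5 Y\right)$)
$- 5 \left(\frac{30 + b{\left(1,-3 \right)}}{-68 + 11} + 28\right) = - 5 \left(\frac{30 - \left(-1 - 15\right)}{-68 + 11} + 28\right) = - 5 \left(\frac{30 + \left(2 - 1 + 15\right)}{-57} + 28\right) = - 5 \left(\left(30 + \left(2 - 1 + 15\right)\right) \left(- \frac{1}{57}\right) + 28\right) = - 5 \left(\left(30 + 16\right) \left(- \frac{1}{57}\right) + 28\right) = - 5 \left(46 \left(- \frac{1}{57}\right) + 28\right) = - 5 \left(- \frac{46}{57} + 28\right) = \left(-5\right) \frac{1550}{57} = - \frac{7750}{57}$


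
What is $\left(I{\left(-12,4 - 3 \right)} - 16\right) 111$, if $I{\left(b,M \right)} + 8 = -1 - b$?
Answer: $-1443$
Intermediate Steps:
$I{\left(b,M \right)} = -9 - b$ ($I{\left(b,M \right)} = -8 - \left(1 + b\right) = -9 - b$)
$\left(I{\left(-12,4 - 3 \right)} - 16\right) 111 = \left(\left(-9 - -12\right) - 16\right) 111 = \left(\left(-9 + 12\right) - 16\right) 111 = \left(3 - 16\right) 111 = \left(-13\right) 111 = -1443$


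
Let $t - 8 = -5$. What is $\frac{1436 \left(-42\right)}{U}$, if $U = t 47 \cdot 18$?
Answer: $- \frac{10052}{423} \approx -23.764$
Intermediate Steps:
$t = 3$ ($t = 8 - 5 = 3$)
$U = 2538$ ($U = 3 \cdot 47 \cdot 18 = 141 \cdot 18 = 2538$)
$\frac{1436 \left(-42\right)}{U} = \frac{1436 \left(-42\right)}{2538} = \left(-60312\right) \frac{1}{2538} = - \frac{10052}{423}$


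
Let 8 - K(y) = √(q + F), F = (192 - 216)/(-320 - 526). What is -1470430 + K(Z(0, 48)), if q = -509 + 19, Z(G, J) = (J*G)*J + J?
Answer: -1470422 - I*√9741126/141 ≈ -1.4704e+6 - 22.135*I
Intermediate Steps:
Z(G, J) = J + G*J² (Z(G, J) = (G*J)*J + J = G*J² + J = J + G*J²)
F = 4/141 (F = -24/(-846) = -24*(-1/846) = 4/141 ≈ 0.028369)
q = -490
K(y) = 8 - I*√9741126/141 (K(y) = 8 - √(-490 + 4/141) = 8 - √(-69086/141) = 8 - I*√9741126/141)
-1470430 + K(Z(0, 48)) = -1470430 + (8 - I*√9741126/141) = -1470422 - I*√9741126/141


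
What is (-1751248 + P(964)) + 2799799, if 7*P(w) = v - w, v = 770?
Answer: 7339663/7 ≈ 1.0485e+6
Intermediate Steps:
P(w) = 110 - w/7 (P(w) = (770 - w)/7 = 110 - w/7)
(-1751248 + P(964)) + 2799799 = (-1751248 + (110 - 1/7*964)) + 2799799 = (-1751248 + (110 - 964/7)) + 2799799 = (-1751248 - 194/7) + 2799799 = -12258930/7 + 2799799 = 7339663/7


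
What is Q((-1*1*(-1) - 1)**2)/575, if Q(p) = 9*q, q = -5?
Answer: -9/115 ≈ -0.078261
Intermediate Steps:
Q(p) = -45 (Q(p) = 9*(-5) = -45)
Q((-1*1*(-1) - 1)**2)/575 = -45/575 = -45*1/575 = -9/115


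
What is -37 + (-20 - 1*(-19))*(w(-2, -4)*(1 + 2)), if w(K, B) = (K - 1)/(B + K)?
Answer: -77/2 ≈ -38.500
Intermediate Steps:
w(K, B) = (-1 + K)/(B + K)
-37 + (-20 - 1*(-19))*(w(-2, -4)*(1 + 2)) = -37 + (-20 - 1*(-19))*(((-1 - 2)/(-4 - 2))*(1 + 2)) = -37 + (-20 + 19)*((-3/(-6))*3) = -37 - (-⅙*(-3))*3 = -37 - 3/2 = -77/2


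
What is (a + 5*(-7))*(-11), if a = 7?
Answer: 308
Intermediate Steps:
(a + 5*(-7))*(-11) = (7 + 5*(-7))*(-11) = (7 - 35)*(-11) = -28*(-11) = 308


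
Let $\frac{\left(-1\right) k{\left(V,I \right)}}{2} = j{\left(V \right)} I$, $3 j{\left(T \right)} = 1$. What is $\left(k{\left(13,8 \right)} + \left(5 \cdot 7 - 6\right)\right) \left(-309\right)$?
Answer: $-7313$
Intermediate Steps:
$j{\left(T \right)} = \frac{1}{3}$ ($j{\left(T \right)} = \frac{1}{3} \cdot 1 = \frac{1}{3}$)
$k{\left(V,I \right)} = - \frac{2 I}{3}$ ($k{\left(V,I \right)} = - 2 \frac{I}{3} = - \frac{2 I}{3}$)
$\left(k{\left(13,8 \right)} + \left(5 \cdot 7 - 6\right)\right) \left(-309\right) = \left(\left(- \frac{2}{3}\right) 8 + \left(5 \cdot 7 - 6\right)\right) \left(-309\right) = \left(- \frac{16}{3} + \left(35 - 6\right)\right) \left(-309\right) = \left(- \frac{16}{3} + 29\right) \left(-309\right) = \frac{71}{3} \left(-309\right) = -7313$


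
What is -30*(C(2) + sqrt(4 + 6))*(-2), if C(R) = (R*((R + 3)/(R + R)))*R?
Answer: 300 + 60*sqrt(10) ≈ 489.74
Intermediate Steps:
C(R) = R*(3/2 + R/2) (C(R) = (R*((3 + R)/((2*R))))*R = (R*((3 + R)*(1/(2*R))))*R = (R*((3 + R)/(2*R)))*R = (3/2 + R/2)*R = R*(3/2 + R/2))
-30*(C(2) + sqrt(4 + 6))*(-2) = -30*((1/2)*2*(3 + 2) + sqrt(4 + 6))*(-2) = -30*((1/2)*2*5 + sqrt(10))*(-2) = -30*(5 + sqrt(10))*(-2) = (-150 - 30*sqrt(10))*(-2) = 300 + 60*sqrt(10)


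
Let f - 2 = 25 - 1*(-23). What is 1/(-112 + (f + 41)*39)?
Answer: 1/3437 ≈ 0.00029095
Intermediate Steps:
f = 50 (f = 2 + (25 - 1*(-23)) = 2 + (25 + 23) = 2 + 48 = 50)
1/(-112 + (f + 41)*39) = 1/(-112 + (50 + 41)*39) = 1/(-112 + 91*39) = 1/(-112 + 3549) = 1/3437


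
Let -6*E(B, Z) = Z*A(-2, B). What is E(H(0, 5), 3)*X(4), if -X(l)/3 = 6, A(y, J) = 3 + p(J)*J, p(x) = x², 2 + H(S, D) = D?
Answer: 270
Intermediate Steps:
H(S, D) = -2 + D
A(y, J) = 3 + J³ (A(y, J) = 3 + J²*J = 3 + J³)
X(l) = -18 (X(l) = -3*6 = -18)
E(B, Z) = -Z*(3 + B³)/6
E(H(0, 5), 3)*X(4) = -⅙*3*(3 + (-2 + 5)³)*(-18) = -⅙*3*(3 + 3³)*(-18) = -⅙*3*(3 + 27)*(-18) = -⅙*3*30*(-18) = -15*(-18) = 270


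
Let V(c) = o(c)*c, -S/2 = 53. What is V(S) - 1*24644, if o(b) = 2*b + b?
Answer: 9064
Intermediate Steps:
S = -106 (S = -2*53 = -106)
o(b) = 3*b
V(c) = 3*c**2 (V(c) = (3*c)*c = 3*c**2)
V(S) - 1*24644 = 3*(-106)**2 - 1*24644 = 3*11236 - 24644 = 33708 - 24644 = 9064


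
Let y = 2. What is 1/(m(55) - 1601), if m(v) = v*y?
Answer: -1/1491 ≈ -0.00067069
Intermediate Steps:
m(v) = 2*v (m(v) = v*2 = 2*v)
1/(m(55) - 1601) = 1/(2*55 - 1601) = 1/(110 - 1601) = 1/(-1491) = -1/1491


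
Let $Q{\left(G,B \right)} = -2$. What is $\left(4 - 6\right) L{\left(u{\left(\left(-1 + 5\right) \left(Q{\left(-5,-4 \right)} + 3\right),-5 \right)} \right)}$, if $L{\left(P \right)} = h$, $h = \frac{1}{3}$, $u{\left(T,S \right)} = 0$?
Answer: $- \frac{2}{3} \approx -0.66667$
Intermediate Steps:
$h = \frac{1}{3} \approx 0.33333$
$L{\left(P \right)} = \frac{1}{3}$
$\left(4 - 6\right) L{\left(u{\left(\left(-1 + 5\right) \left(Q{\left(-5,-4 \right)} + 3\right),-5 \right)} \right)} = \left(4 - 6\right) \frac{1}{3} = \left(-2\right) \frac{1}{3} = - \frac{2}{3}$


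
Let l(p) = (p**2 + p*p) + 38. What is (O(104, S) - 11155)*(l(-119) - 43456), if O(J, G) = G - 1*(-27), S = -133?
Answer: 169996056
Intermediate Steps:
l(p) = 38 + 2*p**2 (l(p) = (p**2 + p**2) + 38 = 2*p**2 + 38 = 38 + 2*p**2)
O(J, G) = 27 + G (O(J, G) = G + 27 = 27 + G)
(O(104, S) - 11155)*(l(-119) - 43456) = ((27 - 133) - 11155)*((38 + 2*(-119)**2) - 43456) = (-106 - 11155)*((38 + 2*14161) - 43456) = -11261*((38 + 28322) - 43456) = -11261*(28360 - 43456) = -11261*(-15096) = 169996056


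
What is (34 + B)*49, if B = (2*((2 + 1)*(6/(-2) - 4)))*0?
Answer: 1666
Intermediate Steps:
B = 0 (B = (2*(3*(6*(-½) - 4)))*0 = (2*(3*(-3 - 4)))*0 = (2*(3*(-7)))*0 = (2*(-21))*0 = -42*0 = 0)
(34 + B)*49 = (34 + 0)*49 = 34*49 = 1666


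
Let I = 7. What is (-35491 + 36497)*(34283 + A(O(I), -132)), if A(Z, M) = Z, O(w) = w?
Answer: 34495740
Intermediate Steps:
(-35491 + 36497)*(34283 + A(O(I), -132)) = (-35491 + 36497)*(34283 + 7) = 1006*34290 = 34495740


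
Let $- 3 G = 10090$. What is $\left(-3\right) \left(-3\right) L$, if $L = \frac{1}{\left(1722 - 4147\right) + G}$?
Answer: $- \frac{27}{17365} \approx -0.0015549$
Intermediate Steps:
$G = - \frac{10090}{3}$ ($G = \left(- \frac{1}{3}\right) 10090 = - \frac{10090}{3} \approx -3363.3$)
$L = - \frac{3}{17365}$ ($L = \frac{1}{\left(1722 - 4147\right) - \frac{10090}{3}} = \frac{1}{-2425 - \frac{10090}{3}} = \frac{1}{- \frac{17365}{3}} = - \frac{3}{17365} \approx -0.00017276$)
$\left(-3\right) \left(-3\right) L = \left(-3\right) \left(-3\right) \left(- \frac{3}{17365}\right) = 9 \left(- \frac{3}{17365}\right) = - \frac{27}{17365}$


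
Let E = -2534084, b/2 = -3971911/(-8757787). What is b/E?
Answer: -3971911/11096483956054 ≈ -3.5794e-7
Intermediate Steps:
b = 7943822/8757787 (b = 2*(-3971911/(-8757787)) = 2*(-3971911*(-1/8757787)) = 2*(3971911/8757787) = 7943822/8757787 ≈ 0.90706)
b/E = (7943822/8757787)/(-2534084) = (7943822/8757787)*(-1/2534084) = -3971911/11096483956054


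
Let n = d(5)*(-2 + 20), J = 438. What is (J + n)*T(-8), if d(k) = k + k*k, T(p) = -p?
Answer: 7824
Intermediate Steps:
d(k) = k + k²
n = 540 (n = (5*(1 + 5))*(-2 + 20) = (5*6)*18 = 30*18 = 540)
(J + n)*T(-8) = (438 + 540)*(-1*(-8)) = 978*8 = 7824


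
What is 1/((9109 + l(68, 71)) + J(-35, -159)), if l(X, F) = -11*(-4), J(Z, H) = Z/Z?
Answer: 1/9154 ≈ 0.00010924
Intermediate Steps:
J(Z, H) = 1
l(X, F) = 44 (l(X, F) = -1*(-44) = 44)
1/((9109 + l(68, 71)) + J(-35, -159)) = 1/((9109 + 44) + 1) = 1/(9153 + 1) = 1/9154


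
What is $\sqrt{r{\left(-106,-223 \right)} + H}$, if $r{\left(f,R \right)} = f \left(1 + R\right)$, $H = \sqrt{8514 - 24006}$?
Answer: $\sqrt{23532 + 2 i \sqrt{3873}} \approx 153.4 + 0.4057 i$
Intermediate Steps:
$H = 2 i \sqrt{3873}$ ($H = \sqrt{-15492} = 2 i \sqrt{3873} \approx 124.47 i$)
$\sqrt{r{\left(-106,-223 \right)} + H} = \sqrt{- 106 \left(1 - 223\right) + 2 i \sqrt{3873}} = \sqrt{\left(-106\right) \left(-222\right) + 2 i \sqrt{3873}} = \sqrt{23532 + 2 i \sqrt{3873}}$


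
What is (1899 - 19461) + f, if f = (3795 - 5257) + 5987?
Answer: -13037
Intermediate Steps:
f = 4525 (f = -1462 + 5987 = 4525)
(1899 - 19461) + f = (1899 - 19461) + 4525 = -17562 + 4525 = -13037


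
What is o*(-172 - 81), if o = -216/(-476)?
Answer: -13662/119 ≈ -114.81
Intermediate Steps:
o = 54/119 (o = -216*(-1/476) = 54/119 ≈ 0.45378)
o*(-172 - 81) = 54*(-172 - 81)/119 = (54/119)*(-253) = -13662/119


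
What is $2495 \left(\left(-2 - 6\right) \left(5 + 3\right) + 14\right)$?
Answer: $-124750$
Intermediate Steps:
$2495 \left(\left(-2 - 6\right) \left(5 + 3\right) + 14\right) = 2495 \left(\left(-8\right) 8 + 14\right) = 2495 \left(-64 + 14\right) = 2495 \left(-50\right) = -124750$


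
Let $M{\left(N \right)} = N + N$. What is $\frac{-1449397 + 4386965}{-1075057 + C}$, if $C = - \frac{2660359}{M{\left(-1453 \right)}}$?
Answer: $- \frac{8536572608}{3121455283} \approx -2.7348$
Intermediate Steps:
$M{\left(N \right)} = 2 N$
$C = \frac{2660359}{2906}$ ($C = - \frac{2660359}{2 \left(-1453\right)} = - \frac{2660359}{-2906} = \left(-2660359\right) \left(- \frac{1}{2906}\right) = \frac{2660359}{2906} \approx 915.47$)
$\frac{-1449397 + 4386965}{-1075057 + C} = \frac{-1449397 + 4386965}{-1075057 + \frac{2660359}{2906}} = \frac{2937568}{- \frac{3121455283}{2906}} = 2937568 \left(- \frac{2906}{3121455283}\right) = - \frac{8536572608}{3121455283}$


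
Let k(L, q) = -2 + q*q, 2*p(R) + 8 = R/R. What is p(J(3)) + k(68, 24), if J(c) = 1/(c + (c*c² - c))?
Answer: 1141/2 ≈ 570.50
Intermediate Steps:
J(c) = c⁻³ (J(c) = 1/(c + (c³ - c)) = 1/(c³) = c⁻³)
p(R) = -7/2 (p(R) = -4 + (R/R)/2 = -4 + (½)*1 = -4 + ½ = -7/2)
k(L, q) = -2 + q²
p(J(3)) + k(68, 24) = -7/2 + (-2 + 24²) = -7/2 + (-2 + 576) = -7/2 + 574 = 1141/2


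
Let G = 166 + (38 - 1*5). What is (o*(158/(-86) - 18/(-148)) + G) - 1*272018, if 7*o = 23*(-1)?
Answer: -6054370849/22274 ≈ -2.7181e+5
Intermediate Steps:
G = 199 (G = 166 + (38 - 5) = 166 + 33 = 199)
o = -23/7 (o = (23*(-1))/7 = (1/7)*(-23) = -23/7 ≈ -3.2857)
(o*(158/(-86) - 18/(-148)) + G) - 1*272018 = (-23*(158/(-86) - 18/(-148))/7 + 199) - 1*272018 = (-23*(158*(-1/86) - 18*(-1/148))/7 + 199) - 272018 = (-23*(-79/43 + 9/74)/7 + 199) - 272018 = (-23/7*(-5459/3182) + 199) - 272018 = (125557/22274 + 199) - 272018 = 4558083/22274 - 272018 = -6054370849/22274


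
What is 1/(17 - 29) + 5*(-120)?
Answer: -7201/12 ≈ -600.08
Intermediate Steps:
1/(17 - 29) + 5*(-120) = 1/(-12) - 600 = -1/12 - 600 = -7201/12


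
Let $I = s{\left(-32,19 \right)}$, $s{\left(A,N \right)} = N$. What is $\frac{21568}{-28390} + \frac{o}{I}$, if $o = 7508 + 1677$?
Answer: $\frac{130176179}{269705} \approx 482.66$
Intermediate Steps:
$o = 9185$
$I = 19$
$\frac{21568}{-28390} + \frac{o}{I} = \frac{21568}{-28390} + \frac{9185}{19} = 21568 \left(- \frac{1}{28390}\right) + 9185 \cdot \frac{1}{19} = - \frac{10784}{14195} + \frac{9185}{19} = \frac{130176179}{269705}$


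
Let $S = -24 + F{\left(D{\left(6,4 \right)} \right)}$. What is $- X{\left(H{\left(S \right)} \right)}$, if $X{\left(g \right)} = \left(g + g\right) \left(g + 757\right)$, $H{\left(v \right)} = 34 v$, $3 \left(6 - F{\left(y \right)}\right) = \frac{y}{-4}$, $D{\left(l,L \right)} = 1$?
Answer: $\frac{3241985}{18} \approx 1.8011 \cdot 10^{5}$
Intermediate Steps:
$F{\left(y \right)} = 6 + \frac{y}{12}$ ($F{\left(y \right)} = 6 - \frac{y \frac{1}{-4}}{3} = 6 - \frac{y \left(- \frac{1}{4}\right)}{3} = 6 - \frac{\left(- \frac{1}{4}\right) y}{3} = 6 + \frac{y}{12}$)
$S = - \frac{215}{12}$ ($S = -24 + \left(6 + \frac{1}{12} \cdot 1\right) = -24 + \left(6 + \frac{1}{12}\right) = -24 + \frac{73}{12} = - \frac{215}{12} \approx -17.917$)
$X{\left(g \right)} = 2 g \left(757 + g\right)$
$- X{\left(H{\left(S \right)} \right)} = - 2 \cdot 34 \left(- \frac{215}{12}\right) \left(757 + 34 \left(- \frac{215}{12}\right)\right) = - \frac{2 \left(-3655\right) \left(757 - \frac{3655}{6}\right)}{6} = - \frac{2 \left(-3655\right) 887}{6 \cdot 6} = \left(-1\right) \left(- \frac{3241985}{18}\right) = \frac{3241985}{18}$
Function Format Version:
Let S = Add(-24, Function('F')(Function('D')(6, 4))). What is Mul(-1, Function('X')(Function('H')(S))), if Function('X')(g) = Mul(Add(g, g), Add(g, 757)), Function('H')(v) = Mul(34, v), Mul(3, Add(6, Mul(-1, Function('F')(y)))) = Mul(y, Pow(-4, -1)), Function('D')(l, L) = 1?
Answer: Rational(3241985, 18) ≈ 1.8011e+5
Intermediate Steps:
Function('F')(y) = Add(6, Mul(Rational(1, 12), y)) (Function('F')(y) = Add(6, Mul(Rational(-1, 3), Mul(y, Pow(-4, -1)))) = Add(6, Mul(Rational(-1, 3), Mul(y, Rational(-1, 4)))) = Add(6, Mul(Rational(-1, 3), Mul(Rational(-1, 4), y))) = Add(6, Mul(Rational(1, 12), y)))
S = Rational(-215, 12) (S = Add(-24, Add(6, Mul(Rational(1, 12), 1))) = Add(-24, Add(6, Rational(1, 12))) = Add(-24, Rational(73, 12)) = Rational(-215, 12) ≈ -17.917)
Function('X')(g) = Mul(2, g, Add(757, g)) (Function('X')(g) = Mul(Mul(2, g), Add(757, g)) = Mul(2, g, Add(757, g)))
Mul(-1, Function('X')(Function('H')(S))) = Mul(-1, Mul(2, Mul(34, Rational(-215, 12)), Add(757, Mul(34, Rational(-215, 12))))) = Mul(-1, Mul(2, Rational(-3655, 6), Add(757, Rational(-3655, 6)))) = Mul(-1, Mul(2, Rational(-3655, 6), Rational(887, 6))) = Mul(-1, Rational(-3241985, 18)) = Rational(3241985, 18)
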